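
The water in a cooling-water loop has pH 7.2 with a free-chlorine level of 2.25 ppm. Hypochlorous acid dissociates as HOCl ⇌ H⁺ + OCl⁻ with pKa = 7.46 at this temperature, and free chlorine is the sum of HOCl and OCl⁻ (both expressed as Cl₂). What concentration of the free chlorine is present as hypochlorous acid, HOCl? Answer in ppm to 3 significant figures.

[OCl⁻]/[HOCl] = 10^(pH − pKa) = 10^(7.2 − 7.46) = 10^-0.26 = 0.5495.
Fraction as HOCl = 1 / (1 + 0.5495) = 0.6454.
HOCl = 0.6454 × 2.25 ppm = 1.452 ppm.

1.45 ppm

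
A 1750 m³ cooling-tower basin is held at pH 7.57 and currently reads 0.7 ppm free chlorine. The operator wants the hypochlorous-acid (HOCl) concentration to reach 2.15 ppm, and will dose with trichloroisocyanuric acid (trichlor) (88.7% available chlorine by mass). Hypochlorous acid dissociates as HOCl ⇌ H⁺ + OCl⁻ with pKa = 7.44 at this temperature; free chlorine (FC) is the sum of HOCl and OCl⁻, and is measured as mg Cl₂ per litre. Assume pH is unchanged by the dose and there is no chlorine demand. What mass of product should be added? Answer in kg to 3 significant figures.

8.58 kg

Volume: 1750 m³ = 1,750,000 L.
[OCl⁻]/[HOCl] = 10^(pH − pKa) = 10^(7.57 − 7.44) = 1.349; fraction as HOCl = 1/(1 + 1.349) = 0.4257.
Free chlorine required for 2.15 ppm HOCl: 2.15 / 0.4257 = 5.05 ppm.
FC to add: 5.05 − 0.7 = 4.35 mg/L as Cl₂.
Cl₂ equivalent: 4.35 mg/L × 1,750,000 L = 7613 g.
Product at 88.7% available Cl: 7613 / 0.887 = 8583 g.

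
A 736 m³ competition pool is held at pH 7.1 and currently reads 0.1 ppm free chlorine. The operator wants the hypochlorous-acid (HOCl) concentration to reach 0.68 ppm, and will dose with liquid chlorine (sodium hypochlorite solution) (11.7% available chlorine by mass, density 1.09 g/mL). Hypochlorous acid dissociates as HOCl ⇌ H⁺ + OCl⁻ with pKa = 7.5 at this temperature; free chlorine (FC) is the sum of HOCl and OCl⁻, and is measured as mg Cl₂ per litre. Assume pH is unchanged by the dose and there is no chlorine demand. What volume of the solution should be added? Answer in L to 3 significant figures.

4.91 L

Volume: 736 m³ = 736,000 L.
[OCl⁻]/[HOCl] = 10^(pH − pKa) = 10^(7.1 − 7.5) = 0.3981; fraction as HOCl = 1/(1 + 0.3981) = 0.7153.
Free chlorine required for 0.68 ppm HOCl: 0.68 / 0.7153 = 0.9507 ppm.
FC to add: 0.9507 − 0.1 = 0.8507 mg/L as Cl₂.
Cl₂ equivalent: 0.8507 mg/L × 736,000 L = 626.1 g.
Product at 11.7% available Cl: 626.1 / 0.117 = 5351 g.
Volume: 5351 g ÷ 1.09 g/mL = 4910 mL.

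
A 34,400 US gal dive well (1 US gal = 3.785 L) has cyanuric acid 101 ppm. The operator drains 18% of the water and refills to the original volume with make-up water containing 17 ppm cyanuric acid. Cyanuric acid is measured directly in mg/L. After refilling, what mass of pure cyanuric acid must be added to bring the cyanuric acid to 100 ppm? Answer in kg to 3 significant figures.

1.84 kg

Volume: 34,400 US gal × 3.785 L/gal = 130,204 L.
After draining 18% and refilling: 101 × 0.82 + 17 × 0.18 = 85.88 ppm.
Deficit to target: 100 − 85.88 = 14.12 mg/L.
Mass: 14.12 mg/L × 130,204 L = 1838 g cyanuric acid.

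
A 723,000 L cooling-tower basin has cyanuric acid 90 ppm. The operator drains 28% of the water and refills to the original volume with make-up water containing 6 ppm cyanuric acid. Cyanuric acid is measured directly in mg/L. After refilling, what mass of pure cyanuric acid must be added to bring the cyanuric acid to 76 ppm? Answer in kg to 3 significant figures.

6.88 kg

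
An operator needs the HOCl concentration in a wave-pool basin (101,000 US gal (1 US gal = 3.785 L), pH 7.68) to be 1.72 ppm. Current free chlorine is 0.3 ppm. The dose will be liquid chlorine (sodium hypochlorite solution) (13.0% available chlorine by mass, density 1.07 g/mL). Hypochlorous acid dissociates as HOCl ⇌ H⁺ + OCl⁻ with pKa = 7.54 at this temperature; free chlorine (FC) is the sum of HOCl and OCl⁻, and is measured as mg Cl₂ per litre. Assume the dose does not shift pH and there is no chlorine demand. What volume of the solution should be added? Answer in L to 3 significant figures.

Volume: 101,000 US gal × 3.785 L/gal = 382,285 L.
[OCl⁻]/[HOCl] = 10^(pH − pKa) = 10^(7.68 − 7.54) = 1.38; fraction as HOCl = 1/(1 + 1.38) = 0.4201.
Free chlorine required for 1.72 ppm HOCl: 1.72 / 0.4201 = 4.094 ppm.
FC to add: 4.094 − 0.3 = 3.794 mg/L as Cl₂.
Cl₂ equivalent: 3.794 mg/L × 382,285 L = 1450 g.
Product at 13.0% available Cl: 1450 / 0.13 = 11,160 g.
Volume: 11,160 g ÷ 1.07 g/mL = 10,430 mL.

10.4 L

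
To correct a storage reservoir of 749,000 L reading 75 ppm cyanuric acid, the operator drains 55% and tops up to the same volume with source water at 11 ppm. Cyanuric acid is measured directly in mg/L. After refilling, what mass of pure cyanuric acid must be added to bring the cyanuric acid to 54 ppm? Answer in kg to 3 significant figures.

After draining 55% and refilling: 75 × 0.45 + 11 × 0.55 = 39.8 ppm.
Deficit to target: 54 − 39.8 = 14.2 mg/L.
Mass: 14.2 mg/L × 749,000 L = 10,640 g cyanuric acid.

10.6 kg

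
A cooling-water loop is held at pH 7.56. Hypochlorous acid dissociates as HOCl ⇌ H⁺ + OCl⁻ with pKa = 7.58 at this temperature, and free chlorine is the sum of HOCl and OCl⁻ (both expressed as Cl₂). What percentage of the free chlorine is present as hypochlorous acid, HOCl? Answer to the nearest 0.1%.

[OCl⁻]/[HOCl] = 10^(pH − pKa) = 10^(7.56 − 7.58) = 10^-0.02 = 0.955.
Fraction as HOCl = 1 / (1 + 0.955) = 0.5115.

51.2%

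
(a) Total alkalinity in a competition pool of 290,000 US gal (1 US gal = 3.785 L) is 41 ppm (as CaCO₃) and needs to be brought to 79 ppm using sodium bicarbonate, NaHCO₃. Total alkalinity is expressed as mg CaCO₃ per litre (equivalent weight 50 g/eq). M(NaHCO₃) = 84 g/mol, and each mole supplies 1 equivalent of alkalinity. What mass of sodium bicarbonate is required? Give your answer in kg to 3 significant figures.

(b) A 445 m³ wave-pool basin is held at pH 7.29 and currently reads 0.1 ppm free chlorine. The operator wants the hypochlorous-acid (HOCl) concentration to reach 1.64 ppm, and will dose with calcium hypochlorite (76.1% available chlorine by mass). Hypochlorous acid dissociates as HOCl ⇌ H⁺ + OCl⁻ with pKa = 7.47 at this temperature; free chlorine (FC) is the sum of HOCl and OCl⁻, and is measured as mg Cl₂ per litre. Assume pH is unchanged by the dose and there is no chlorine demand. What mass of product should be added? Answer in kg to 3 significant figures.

(a) 70.1 kg; (b) 1.53 kg

(a) Volume: 290,000 US gal × 3.785 L/gal = 1,097,650 L.
(a) Alkalinity to add: (79 − 41) = 38 mg/L as CaCO₃ × 1,097,650 L = 41,710 g as CaCO₃.
(a) Equivalents: 41,710 g ÷ 50 g/eq = 834.2 eq.
(a) NaHCO₃ supplies 1 eq per mole → 834.2 mol.
(a) Mass: 834.2 mol × 84 g/mol = 70,070 g.

(b) Volume: 445 m³ = 445,000 L.
(b) [OCl⁻]/[HOCl] = 10^(pH − pKa) = 10^(7.29 − 7.47) = 0.6607; fraction as HOCl = 1/(1 + 0.6607) = 0.6022.
(b) Free chlorine required for 1.64 ppm HOCl: 1.64 / 0.6022 = 2.724 ppm.
(b) FC to add: 2.724 − 0.1 = 2.624 mg/L as Cl₂.
(b) Cl₂ equivalent: 2.624 mg/L × 445,000 L = 1167 g.
(b) Product at 76.1% available Cl: 1167 / 0.761 = 1534 g.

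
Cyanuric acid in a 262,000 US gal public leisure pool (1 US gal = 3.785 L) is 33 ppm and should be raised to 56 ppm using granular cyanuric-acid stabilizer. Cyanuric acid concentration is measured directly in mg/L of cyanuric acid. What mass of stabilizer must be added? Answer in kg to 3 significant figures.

22.8 kg

Volume: 262,000 US gal × 3.785 L/gal = 991,670 L.
CYA to add: (56 − 33) = 23 mg/L × 991,670 L = 22,810 g cyanuric acid.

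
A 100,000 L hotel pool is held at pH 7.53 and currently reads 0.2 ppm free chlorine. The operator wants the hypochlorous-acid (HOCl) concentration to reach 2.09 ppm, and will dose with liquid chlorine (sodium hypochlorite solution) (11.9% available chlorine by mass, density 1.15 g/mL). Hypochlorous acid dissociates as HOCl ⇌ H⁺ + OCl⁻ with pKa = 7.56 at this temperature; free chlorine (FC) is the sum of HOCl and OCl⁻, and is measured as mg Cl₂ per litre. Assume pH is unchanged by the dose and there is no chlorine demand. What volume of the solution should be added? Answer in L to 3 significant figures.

2.81 L

[OCl⁻]/[HOCl] = 10^(pH − pKa) = 10^(7.53 − 7.56) = 0.9333; fraction as HOCl = 1/(1 + 0.9333) = 0.5173.
Free chlorine required for 2.09 ppm HOCl: 2.09 / 0.5173 = 4.041 ppm.
FC to add: 4.041 − 0.2 = 3.841 mg/L as Cl₂.
Cl₂ equivalent: 3.841 mg/L × 100,000 L = 384.1 g.
Product at 11.9% available Cl: 384.1 / 0.119 = 3227 g.
Volume: 3227 g ÷ 1.15 g/mL = 2806 mL.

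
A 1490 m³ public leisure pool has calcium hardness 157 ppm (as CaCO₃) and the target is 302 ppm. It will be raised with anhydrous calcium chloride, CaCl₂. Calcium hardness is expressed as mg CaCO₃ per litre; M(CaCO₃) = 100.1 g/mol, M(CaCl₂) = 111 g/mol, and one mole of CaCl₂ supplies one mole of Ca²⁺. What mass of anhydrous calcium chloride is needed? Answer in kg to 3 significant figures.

Volume: 1490 m³ = 1,490,000 L.
Hardness to add: (302 − 157) = 145 mg/L as CaCO₃ × 1,490,000 L = 216,000 g as CaCO₃.
Moles of Ca²⁺ (1 mol Ca²⁺ ≡ 1 mol CaCO₃): 216,000 / 100.1 g/mol = 2158 mol.
Mass of CaCl₂: 2158 × 111 = 239,600 g.

240 kg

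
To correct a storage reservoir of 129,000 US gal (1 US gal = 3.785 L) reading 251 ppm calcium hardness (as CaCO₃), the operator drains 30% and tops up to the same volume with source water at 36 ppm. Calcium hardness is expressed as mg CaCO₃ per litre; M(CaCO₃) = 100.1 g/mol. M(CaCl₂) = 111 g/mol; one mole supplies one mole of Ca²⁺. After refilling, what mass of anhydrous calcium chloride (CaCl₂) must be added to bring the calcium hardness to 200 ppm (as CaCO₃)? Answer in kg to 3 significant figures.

7.31 kg

Volume: 129,000 US gal × 3.785 L/gal = 488,265 L.
After draining 30% and refilling: 251 × 0.70 + 36 × 0.30 = 186.5 ppm.
Deficit to target: 200 − 186.5 = 13.5 mg/L.
As CaCO₃: 13.5 mg/L × 488,265 L = 6592 g; ÷ 100.1 = 65.85 mol Ca²⁺.
Mass: 65.85 × 111 = 7309 g.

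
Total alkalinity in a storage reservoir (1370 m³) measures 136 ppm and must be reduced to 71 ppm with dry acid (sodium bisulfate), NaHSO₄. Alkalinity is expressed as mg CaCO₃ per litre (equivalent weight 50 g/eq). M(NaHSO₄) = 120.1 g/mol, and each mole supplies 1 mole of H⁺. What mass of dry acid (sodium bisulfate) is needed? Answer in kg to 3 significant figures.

214 kg

Volume: 1370 m³ = 1,370,000 L.
Alkalinity to neutralize: (136 − 71) = 65 mg/L as CaCO₃ × 1,370,000 L = 89,050 g as CaCO₃.
Equivalents of H⁺ required: 89,050 ÷ 50 g/eq = 1781 eq = 1781 mol NaHSO₄.
Mass of NaHSO₄: 1781 × 120.1 = 213,900 g.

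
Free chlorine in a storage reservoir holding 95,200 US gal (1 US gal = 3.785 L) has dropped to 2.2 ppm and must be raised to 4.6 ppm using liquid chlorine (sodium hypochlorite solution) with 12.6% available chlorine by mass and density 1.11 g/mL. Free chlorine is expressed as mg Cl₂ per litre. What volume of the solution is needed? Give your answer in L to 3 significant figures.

Volume: 95,200 US gal × 3.785 L/gal = 360,332 L.
Chlorine deficit: 4.6 − 2.2 = 2.4 ppm = 2.4 mg/L as Cl₂.
Cl₂ equivalent needed: 2.4 mg/L × 360,332 L = 864,800 mg = 864.8 g.
Product at 12.6% available chlorine: 864.8 / 0.126 = 6863 g.
Volume at density 1.11 g/mL: 6863 g ÷ 1.11 g/mL = 6183 mL.

6.18 L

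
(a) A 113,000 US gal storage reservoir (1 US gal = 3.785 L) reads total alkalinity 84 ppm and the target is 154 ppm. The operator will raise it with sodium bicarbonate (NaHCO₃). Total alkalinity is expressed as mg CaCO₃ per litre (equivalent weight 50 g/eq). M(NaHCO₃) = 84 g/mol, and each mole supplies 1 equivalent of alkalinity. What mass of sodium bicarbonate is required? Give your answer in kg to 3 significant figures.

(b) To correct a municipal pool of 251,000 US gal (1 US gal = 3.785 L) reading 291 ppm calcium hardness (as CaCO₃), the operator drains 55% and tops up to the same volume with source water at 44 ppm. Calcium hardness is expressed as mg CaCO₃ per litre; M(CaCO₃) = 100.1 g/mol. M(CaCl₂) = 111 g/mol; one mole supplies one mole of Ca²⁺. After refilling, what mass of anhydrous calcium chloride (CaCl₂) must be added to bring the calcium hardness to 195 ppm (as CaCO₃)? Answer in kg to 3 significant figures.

(a) 50.3 kg; (b) 42.0 kg

(a) Volume: 113,000 US gal × 3.785 L/gal = 427,705 L.
(a) Alkalinity to add: (154 − 84) = 70 mg/L as CaCO₃ × 427,705 L = 29,940 g as CaCO₃.
(a) Equivalents: 29,940 g ÷ 50 g/eq = 598.8 eq.
(a) NaHCO₃ supplies 1 eq per mole → 598.8 mol.
(a) Mass: 598.8 mol × 84 g/mol = 50,300 g.

(b) Volume: 251,000 US gal × 3.785 L/gal = 950,035 L.
(b) After draining 55% and refilling: 291 × 0.45 + 44 × 0.55 = 155.15 ppm.
(b) Deficit to target: 195 − 155.15 = 39.85 mg/L.
(b) As CaCO₃: 39.85 mg/L × 950,035 L = 37,860 g; ÷ 100.1 = 378.2 mol Ca²⁺.
(b) Mass: 378.2 × 111 = 41,980 g.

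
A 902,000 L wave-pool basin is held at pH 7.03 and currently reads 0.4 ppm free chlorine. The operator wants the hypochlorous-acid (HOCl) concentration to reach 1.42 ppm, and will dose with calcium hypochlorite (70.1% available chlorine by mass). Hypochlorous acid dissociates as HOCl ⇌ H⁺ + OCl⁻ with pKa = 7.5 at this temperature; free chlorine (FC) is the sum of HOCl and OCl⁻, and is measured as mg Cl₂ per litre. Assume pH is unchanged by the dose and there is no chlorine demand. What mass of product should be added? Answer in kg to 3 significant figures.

[OCl⁻]/[HOCl] = 10^(pH − pKa) = 10^(7.03 − 7.5) = 0.3388; fraction as HOCl = 1/(1 + 0.3388) = 0.7469.
Free chlorine required for 1.42 ppm HOCl: 1.42 / 0.7469 = 1.901 ppm.
FC to add: 1.901 − 0.4 = 1.501 mg/L as Cl₂.
Cl₂ equivalent: 1.501 mg/L × 902,000 L = 1354 g.
Product at 70.1% available Cl: 1354 / 0.701 = 1932 g.

1.93 kg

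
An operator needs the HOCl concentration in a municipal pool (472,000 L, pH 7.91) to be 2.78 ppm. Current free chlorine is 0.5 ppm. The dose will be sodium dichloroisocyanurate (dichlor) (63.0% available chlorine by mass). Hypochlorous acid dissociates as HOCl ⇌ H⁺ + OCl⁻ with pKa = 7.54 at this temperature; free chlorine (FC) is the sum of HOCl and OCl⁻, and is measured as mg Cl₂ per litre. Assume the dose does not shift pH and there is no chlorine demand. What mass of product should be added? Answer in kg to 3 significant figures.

6.59 kg

[OCl⁻]/[HOCl] = 10^(pH − pKa) = 10^(7.91 − 7.54) = 2.344; fraction as HOCl = 1/(1 + 2.344) = 0.299.
Free chlorine required for 2.78 ppm HOCl: 2.78 / 0.299 = 9.297 ppm.
FC to add: 9.297 − 0.5 = 8.797 mg/L as Cl₂.
Cl₂ equivalent: 8.797 mg/L × 472,000 L = 4152 g.
Product at 63.0% available Cl: 4152 / 0.63 = 6591 g.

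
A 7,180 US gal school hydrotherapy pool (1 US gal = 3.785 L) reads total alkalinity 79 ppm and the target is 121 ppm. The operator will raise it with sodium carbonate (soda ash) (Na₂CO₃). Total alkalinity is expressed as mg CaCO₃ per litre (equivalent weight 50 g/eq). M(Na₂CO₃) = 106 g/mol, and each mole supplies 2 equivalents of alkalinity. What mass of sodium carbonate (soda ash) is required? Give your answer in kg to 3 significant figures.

1.21 kg

Volume: 7,180 US gal × 3.785 L/gal = 27,176 L.
Alkalinity to add: (121 − 79) = 42 mg/L as CaCO₃ × 27,176 L = 1141 g as CaCO₃.
Equivalents: 1141 g ÷ 50 g/eq = 22.83 eq.
Each mole of Na₂CO₃ supplies 2 eq, so 22.83 / 2 = 11.41 mol.
Mass: 11.41 mol × 106 g/mol = 1210 g.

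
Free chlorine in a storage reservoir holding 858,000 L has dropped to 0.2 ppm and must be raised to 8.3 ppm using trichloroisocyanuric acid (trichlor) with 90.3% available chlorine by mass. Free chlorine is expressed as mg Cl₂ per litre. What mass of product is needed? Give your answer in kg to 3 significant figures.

Chlorine deficit: 8.3 − 0.2 = 8.1 ppm = 8.1 mg/L as Cl₂.
Cl₂ equivalent needed: 8.1 mg/L × 858,000 L = 6,950,000 mg = 6950 g.
Product at 90.3% available chlorine: 6950 / 0.903 = 7696 g.

7.70 kg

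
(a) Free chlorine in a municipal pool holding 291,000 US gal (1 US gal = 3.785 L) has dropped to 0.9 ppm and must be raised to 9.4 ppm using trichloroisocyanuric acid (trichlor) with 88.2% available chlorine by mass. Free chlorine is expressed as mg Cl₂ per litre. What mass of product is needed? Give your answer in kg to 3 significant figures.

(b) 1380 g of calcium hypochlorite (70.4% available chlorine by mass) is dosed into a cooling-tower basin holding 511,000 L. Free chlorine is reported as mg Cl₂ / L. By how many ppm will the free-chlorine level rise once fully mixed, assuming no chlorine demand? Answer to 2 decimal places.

(a) 10.6 kg; (b) 1.90 ppm

(a) Volume: 291,000 US gal × 3.785 L/gal = 1,101,435 L.
(a) Chlorine deficit: 9.4 − 0.9 = 8.5 ppm = 8.5 mg/L as Cl₂.
(a) Cl₂ equivalent needed: 8.5 mg/L × 1,101,435 L = 9,362,000 mg = 9362 g.
(a) Product at 88.2% available chlorine: 9362 / 0.882 = 10,610 g.

(b) Available chlorine delivered: 1380 g × 0.704 = 971.5 g as Cl₂.
(b) Concentration rise: 971.5 g / 511,000 L = 1.901 mg/L = 1.90 ppm.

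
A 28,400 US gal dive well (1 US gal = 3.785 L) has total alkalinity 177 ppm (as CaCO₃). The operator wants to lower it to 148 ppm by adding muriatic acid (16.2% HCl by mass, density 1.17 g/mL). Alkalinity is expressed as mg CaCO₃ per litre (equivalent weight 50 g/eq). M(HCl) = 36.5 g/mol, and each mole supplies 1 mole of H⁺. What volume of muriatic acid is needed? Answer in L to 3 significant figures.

Volume: 28,400 US gal × 3.785 L/gal = 107,494 L.
Alkalinity to neutralize: (177 − 148) = 29 mg/L as CaCO₃ × 107,494 L = 3117 g as CaCO₃.
Equivalents of H⁺ required: 3117 ÷ 50 g/eq = 62.35 eq = 62.35 mol HCl.
Mass of HCl: 62.35 × 36.5 = 2276 g.
Mass of 16.2% solution: 2276 / 0.162 = 14,050 g.
Volume: 14,050 g ÷ 1.17 g/mL = 12,010 mL.

12.0 L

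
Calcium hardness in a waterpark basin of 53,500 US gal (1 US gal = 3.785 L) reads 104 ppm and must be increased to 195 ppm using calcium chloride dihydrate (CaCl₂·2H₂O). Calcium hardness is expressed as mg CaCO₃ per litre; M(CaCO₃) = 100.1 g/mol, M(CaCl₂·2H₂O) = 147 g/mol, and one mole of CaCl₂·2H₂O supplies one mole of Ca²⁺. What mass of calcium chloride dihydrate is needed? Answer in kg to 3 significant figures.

27.1 kg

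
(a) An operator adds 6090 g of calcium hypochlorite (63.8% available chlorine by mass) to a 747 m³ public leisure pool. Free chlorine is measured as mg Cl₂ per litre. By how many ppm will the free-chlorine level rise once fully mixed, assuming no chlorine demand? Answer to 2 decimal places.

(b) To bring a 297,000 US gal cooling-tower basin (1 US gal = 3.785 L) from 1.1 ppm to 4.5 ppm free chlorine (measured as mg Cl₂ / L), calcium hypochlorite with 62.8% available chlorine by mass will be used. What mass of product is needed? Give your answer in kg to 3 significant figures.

(a) 5.20 ppm; (b) 6.09 kg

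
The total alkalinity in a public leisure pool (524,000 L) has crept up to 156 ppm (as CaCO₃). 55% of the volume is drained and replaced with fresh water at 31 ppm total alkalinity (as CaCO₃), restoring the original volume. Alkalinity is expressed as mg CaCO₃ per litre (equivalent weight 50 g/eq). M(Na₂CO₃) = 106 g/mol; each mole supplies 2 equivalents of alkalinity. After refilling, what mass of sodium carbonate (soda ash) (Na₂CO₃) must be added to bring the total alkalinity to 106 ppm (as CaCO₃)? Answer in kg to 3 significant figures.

10.4 kg

After draining 55% and refilling: 156 × 0.45 + 31 × 0.55 = 87.25 ppm.
Deficit to target: 106 − 87.25 = 18.75 mg/L.
As CaCO₃: 18.75 mg/L × 524,000 L = 9825 g; ÷ 50 g/eq ÷ 2 = 98.25 mol Na₂CO₃.
Mass: 98.25 × 106 = 10,410 g.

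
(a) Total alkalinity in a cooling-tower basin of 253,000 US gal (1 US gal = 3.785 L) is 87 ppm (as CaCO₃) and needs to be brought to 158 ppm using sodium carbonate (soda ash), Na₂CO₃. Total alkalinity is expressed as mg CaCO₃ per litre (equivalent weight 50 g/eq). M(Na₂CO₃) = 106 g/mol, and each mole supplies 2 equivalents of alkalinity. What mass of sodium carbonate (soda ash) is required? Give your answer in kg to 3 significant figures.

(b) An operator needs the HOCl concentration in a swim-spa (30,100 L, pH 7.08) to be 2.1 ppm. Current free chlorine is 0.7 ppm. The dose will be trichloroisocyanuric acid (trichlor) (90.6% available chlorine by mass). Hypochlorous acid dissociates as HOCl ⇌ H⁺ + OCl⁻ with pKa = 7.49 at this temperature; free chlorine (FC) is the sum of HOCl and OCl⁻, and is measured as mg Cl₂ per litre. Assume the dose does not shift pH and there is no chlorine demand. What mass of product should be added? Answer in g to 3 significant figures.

(a) 72.1 kg; (b) 73.7 g

(a) Volume: 253,000 US gal × 3.785 L/gal = 957,605 L.
(a) Alkalinity to add: (158 − 87) = 71 mg/L as CaCO₃ × 957,605 L = 67,990 g as CaCO₃.
(a) Equivalents: 67,990 g ÷ 50 g/eq = 1360 eq.
(a) Each mole of Na₂CO₃ supplies 2 eq, so 1360 / 2 = 679.9 mol.
(a) Mass: 679.9 mol × 106 g/mol = 72,070 g.

(b) [OCl⁻]/[HOCl] = 10^(pH − pKa) = 10^(7.08 − 7.49) = 0.389; fraction as HOCl = 1/(1 + 0.389) = 0.7199.
(b) Free chlorine required for 2.1 ppm HOCl: 2.1 / 0.7199 = 2.917 ppm.
(b) FC to add: 2.917 − 0.7 = 2.217 mg/L as Cl₂.
(b) Cl₂ equivalent: 2.217 mg/L × 30,100 L = 66.73 g.
(b) Product at 90.6% available Cl: 66.73 / 0.906 = 73.66 g.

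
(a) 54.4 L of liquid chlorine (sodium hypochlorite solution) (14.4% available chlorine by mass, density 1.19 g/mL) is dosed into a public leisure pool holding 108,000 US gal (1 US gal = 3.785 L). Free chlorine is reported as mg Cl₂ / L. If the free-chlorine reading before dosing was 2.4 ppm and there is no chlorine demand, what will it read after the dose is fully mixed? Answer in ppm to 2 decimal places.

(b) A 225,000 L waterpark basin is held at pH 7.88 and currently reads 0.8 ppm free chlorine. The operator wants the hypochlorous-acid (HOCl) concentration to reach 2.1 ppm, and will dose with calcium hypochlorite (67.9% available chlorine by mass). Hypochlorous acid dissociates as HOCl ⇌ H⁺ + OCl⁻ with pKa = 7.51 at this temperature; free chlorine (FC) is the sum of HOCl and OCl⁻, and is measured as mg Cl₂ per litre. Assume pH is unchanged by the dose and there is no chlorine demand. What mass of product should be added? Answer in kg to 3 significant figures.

(a) Volume: 108,000 US gal × 3.785 L/gal = 408,780 L.
(a) Mass of solution: 54.4 L × 1000 mL/L × 1.19 g/mL = 64,740 g.
(a) Available chlorine delivered: 64,740 g × 0.144 = 9322 g as Cl₂.
(a) Concentration rise: 9322 g / 408,780 L = 22.8 mg/L = 22.80 ppm.
(a) Final FC: 2.4 + 22.80 = 25.20 ppm.

(b) [OCl⁻]/[HOCl] = 10^(pH − pKa) = 10^(7.88 − 7.51) = 2.344; fraction as HOCl = 1/(1 + 2.344) = 0.299.
(b) Free chlorine required for 2.1 ppm HOCl: 2.1 / 0.299 = 7.023 ppm.
(b) FC to add: 7.023 − 0.8 = 6.223 mg/L as Cl₂.
(b) Cl₂ equivalent: 6.223 mg/L × 225,000 L = 1400 g.
(b) Product at 67.9% available Cl: 1400 / 0.679 = 2062 g.

(a) 25.20 ppm; (b) 2.06 kg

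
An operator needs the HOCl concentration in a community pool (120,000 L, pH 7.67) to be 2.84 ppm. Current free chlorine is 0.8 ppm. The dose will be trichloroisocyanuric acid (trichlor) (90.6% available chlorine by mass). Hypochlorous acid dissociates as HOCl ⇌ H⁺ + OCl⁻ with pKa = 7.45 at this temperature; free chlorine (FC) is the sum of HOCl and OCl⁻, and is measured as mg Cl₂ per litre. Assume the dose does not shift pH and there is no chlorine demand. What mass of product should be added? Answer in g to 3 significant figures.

894 g

[OCl⁻]/[HOCl] = 10^(pH − pKa) = 10^(7.67 − 7.45) = 1.66; fraction as HOCl = 1/(1 + 1.66) = 0.376.
Free chlorine required for 2.84 ppm HOCl: 2.84 / 0.376 = 7.553 ppm.
FC to add: 7.553 − 0.8 = 6.753 mg/L as Cl₂.
Cl₂ equivalent: 6.753 mg/L × 120,000 L = 810.4 g.
Product at 90.6% available Cl: 810.4 / 0.906 = 894.5 g.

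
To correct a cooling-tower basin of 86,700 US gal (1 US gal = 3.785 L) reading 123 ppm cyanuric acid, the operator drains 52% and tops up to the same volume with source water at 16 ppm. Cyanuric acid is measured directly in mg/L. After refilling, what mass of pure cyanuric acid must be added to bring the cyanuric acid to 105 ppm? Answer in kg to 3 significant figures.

Volume: 86,700 US gal × 3.785 L/gal = 328,160 L.
After draining 52% and refilling: 123 × 0.48 + 16 × 0.52 = 67.36 ppm.
Deficit to target: 105 − 67.36 = 37.64 mg/L.
Mass: 37.64 mg/L × 328,160 L = 12,350 g cyanuric acid.

12.4 kg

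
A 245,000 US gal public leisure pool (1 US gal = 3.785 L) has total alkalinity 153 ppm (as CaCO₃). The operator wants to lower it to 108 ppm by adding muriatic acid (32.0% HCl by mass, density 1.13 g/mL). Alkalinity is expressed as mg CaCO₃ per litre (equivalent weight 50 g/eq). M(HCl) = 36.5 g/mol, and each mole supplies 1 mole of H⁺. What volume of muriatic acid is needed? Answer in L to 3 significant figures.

Volume: 245,000 US gal × 3.785 L/gal = 927,325 L.
Alkalinity to neutralize: (153 − 108) = 45 mg/L as CaCO₃ × 927,325 L = 41,730 g as CaCO₃.
Equivalents of H⁺ required: 41,730 ÷ 50 g/eq = 834.6 eq = 834.6 mol HCl.
Mass of HCl: 834.6 × 36.5 = 30,460 g.
Mass of 32.0% solution: 30,460 / 0.32 = 95,200 g.
Volume: 95,200 g ÷ 1.13 g/mL = 84,240 mL.

84.2 L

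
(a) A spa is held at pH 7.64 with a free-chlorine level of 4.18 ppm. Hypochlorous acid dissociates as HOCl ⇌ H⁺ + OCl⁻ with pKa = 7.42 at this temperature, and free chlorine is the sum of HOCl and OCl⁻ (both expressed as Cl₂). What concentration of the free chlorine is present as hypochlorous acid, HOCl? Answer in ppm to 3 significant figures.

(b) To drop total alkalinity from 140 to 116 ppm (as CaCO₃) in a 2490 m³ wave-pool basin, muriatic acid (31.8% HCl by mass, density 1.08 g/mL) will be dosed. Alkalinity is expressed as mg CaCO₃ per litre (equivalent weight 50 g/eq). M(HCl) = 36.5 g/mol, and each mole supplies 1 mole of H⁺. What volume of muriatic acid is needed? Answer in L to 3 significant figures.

(a) [OCl⁻]/[HOCl] = 10^(pH − pKa) = 10^(7.64 − 7.42) = 10^0.22 = 1.66.
(a) Fraction as HOCl = 1 / (1 + 1.66) = 0.376.
(a) HOCl = 0.376 × 4.18 ppm = 1.572 ppm.

(b) Volume: 2490 m³ = 2,490,000 L.
(b) Alkalinity to neutralize: (140 − 116) = 24 mg/L as CaCO₃ × 2,490,000 L = 59,760 g as CaCO₃.
(b) Equivalents of H⁺ required: 59,760 ÷ 50 g/eq = 1195 eq = 1195 mol HCl.
(b) Mass of HCl: 1195 × 36.5 = 43,620 g.
(b) Mass of 31.8% solution: 43,620 / 0.318 = 137,200 g.
(b) Volume: 137,200 g ÷ 1.08 g/mL = 127,000 mL.

(a) 1.57 ppm; (b) 127 L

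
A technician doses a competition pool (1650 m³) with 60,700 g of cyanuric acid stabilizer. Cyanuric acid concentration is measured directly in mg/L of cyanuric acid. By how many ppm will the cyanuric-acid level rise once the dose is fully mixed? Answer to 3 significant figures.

36.8 ppm

Volume: 1650 m³ = 1,650,000 L.
Rise: 60,700 g / 1,650,000 L × 1000 = 36.79 mg/L.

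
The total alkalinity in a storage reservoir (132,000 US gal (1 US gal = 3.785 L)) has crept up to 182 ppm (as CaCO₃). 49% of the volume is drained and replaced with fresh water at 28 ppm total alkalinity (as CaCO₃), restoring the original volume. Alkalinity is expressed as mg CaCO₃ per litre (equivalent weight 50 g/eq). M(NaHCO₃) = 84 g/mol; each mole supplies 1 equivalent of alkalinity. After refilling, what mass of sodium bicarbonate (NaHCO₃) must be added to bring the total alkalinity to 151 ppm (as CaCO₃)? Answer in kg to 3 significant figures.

37.3 kg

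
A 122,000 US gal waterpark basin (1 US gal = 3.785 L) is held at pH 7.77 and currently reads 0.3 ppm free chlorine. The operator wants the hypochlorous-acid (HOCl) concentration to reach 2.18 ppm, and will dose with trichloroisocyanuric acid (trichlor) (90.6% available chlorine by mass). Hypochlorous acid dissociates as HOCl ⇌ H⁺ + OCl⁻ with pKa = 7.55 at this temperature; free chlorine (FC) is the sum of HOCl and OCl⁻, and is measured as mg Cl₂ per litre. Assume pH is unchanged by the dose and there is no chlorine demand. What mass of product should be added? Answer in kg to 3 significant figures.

2.80 kg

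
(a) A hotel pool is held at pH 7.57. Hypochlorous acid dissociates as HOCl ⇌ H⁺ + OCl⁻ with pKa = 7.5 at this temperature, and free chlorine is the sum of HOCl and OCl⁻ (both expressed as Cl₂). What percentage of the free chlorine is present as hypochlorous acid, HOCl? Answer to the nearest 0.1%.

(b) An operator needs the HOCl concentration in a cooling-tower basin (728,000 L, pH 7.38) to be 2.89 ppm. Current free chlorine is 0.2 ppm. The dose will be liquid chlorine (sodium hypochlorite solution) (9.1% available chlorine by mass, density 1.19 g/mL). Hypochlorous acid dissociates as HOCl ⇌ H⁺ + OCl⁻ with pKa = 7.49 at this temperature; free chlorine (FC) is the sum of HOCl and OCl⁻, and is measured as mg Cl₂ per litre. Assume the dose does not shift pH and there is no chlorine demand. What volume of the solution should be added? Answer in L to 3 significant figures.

(a) 46.0%; (b) 33.2 L

(a) [OCl⁻]/[HOCl] = 10^(pH − pKa) = 10^(7.57 − 7.5) = 10^0.07 = 1.175.
(a) Fraction as HOCl = 1 / (1 + 1.175) = 0.4598.

(b) [OCl⁻]/[HOCl] = 10^(pH − pKa) = 10^(7.38 − 7.49) = 0.7762; fraction as HOCl = 1/(1 + 0.7762) = 0.563.
(b) Free chlorine required for 2.89 ppm HOCl: 2.89 / 0.563 = 5.133 ppm.
(b) FC to add: 5.133 − 0.2 = 4.933 mg/L as Cl₂.
(b) Cl₂ equivalent: 4.933 mg/L × 728,000 L = 3591 g.
(b) Product at 9.1% available Cl: 3591 / 0.091 = 39,470 g.
(b) Volume: 39,470 g ÷ 1.19 g/mL = 33,170 mL.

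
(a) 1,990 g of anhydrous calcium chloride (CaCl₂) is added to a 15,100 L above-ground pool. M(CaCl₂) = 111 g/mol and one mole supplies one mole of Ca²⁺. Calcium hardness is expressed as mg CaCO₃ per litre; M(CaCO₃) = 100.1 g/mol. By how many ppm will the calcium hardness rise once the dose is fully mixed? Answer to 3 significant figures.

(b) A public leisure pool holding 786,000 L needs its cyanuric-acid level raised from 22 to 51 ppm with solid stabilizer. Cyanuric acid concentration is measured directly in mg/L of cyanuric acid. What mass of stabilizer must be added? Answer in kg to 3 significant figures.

(a) 119 ppm; (b) 22.8 kg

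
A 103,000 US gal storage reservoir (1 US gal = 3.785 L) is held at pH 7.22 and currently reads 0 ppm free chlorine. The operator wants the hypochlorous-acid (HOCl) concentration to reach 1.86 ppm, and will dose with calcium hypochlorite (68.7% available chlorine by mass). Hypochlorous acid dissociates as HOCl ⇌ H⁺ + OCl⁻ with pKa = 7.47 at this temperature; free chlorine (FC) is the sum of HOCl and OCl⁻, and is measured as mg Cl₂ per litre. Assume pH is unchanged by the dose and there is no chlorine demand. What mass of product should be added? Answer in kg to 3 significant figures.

1.65 kg

Volume: 103,000 US gal × 3.785 L/gal = 389,855 L.
[OCl⁻]/[HOCl] = 10^(pH − pKa) = 10^(7.22 − 7.47) = 0.5623; fraction as HOCl = 1/(1 + 0.5623) = 0.6401.
Free chlorine required for 1.86 ppm HOCl: 1.86 / 0.6401 = 2.906 ppm.
FC to add: 2.906 − 0 = 2.906 mg/L as Cl₂.
Cl₂ equivalent: 2.906 mg/L × 389,855 L = 1133 g.
Product at 68.7% available Cl: 1133 / 0.687 = 1649 g.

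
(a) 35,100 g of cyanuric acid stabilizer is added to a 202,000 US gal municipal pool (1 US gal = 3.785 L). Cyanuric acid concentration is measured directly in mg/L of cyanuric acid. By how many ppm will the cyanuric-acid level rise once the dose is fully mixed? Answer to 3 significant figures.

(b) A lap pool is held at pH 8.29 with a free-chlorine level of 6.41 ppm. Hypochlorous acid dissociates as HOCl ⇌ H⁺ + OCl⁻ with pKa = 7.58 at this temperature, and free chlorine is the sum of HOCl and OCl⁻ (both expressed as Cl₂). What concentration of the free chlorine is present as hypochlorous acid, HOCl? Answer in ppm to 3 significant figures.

(a) 45.9 ppm; (b) 1.05 ppm

(a) Volume: 202,000 US gal × 3.785 L/gal = 764,570 L.
(a) Rise: 35,100 g / 764,570 L × 1000 = 45.91 mg/L.

(b) [OCl⁻]/[HOCl] = 10^(pH − pKa) = 10^(8.29 − 7.58) = 10^0.71 = 5.129.
(b) Fraction as HOCl = 1 / (1 + 5.129) = 0.1632.
(b) HOCl = 0.1632 × 6.41 ppm = 1.046 ppm.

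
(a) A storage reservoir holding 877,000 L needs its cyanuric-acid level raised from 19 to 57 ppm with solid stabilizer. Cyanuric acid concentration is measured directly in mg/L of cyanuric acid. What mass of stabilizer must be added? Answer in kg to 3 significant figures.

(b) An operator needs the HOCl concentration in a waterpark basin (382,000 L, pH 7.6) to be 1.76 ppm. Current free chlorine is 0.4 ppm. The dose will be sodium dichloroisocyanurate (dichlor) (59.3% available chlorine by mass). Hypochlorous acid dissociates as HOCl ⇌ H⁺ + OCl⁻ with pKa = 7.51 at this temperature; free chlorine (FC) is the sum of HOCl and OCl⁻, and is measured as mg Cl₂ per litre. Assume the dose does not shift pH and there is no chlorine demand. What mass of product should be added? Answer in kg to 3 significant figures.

(a) 33.3 kg; (b) 2.27 kg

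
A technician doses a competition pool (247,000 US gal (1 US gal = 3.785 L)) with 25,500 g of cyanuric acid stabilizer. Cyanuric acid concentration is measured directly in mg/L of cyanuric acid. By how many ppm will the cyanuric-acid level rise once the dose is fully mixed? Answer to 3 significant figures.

27.3 ppm

Volume: 247,000 US gal × 3.785 L/gal = 934,895 L.
Rise: 25,500 g / 934,895 L × 1000 = 27.28 mg/L.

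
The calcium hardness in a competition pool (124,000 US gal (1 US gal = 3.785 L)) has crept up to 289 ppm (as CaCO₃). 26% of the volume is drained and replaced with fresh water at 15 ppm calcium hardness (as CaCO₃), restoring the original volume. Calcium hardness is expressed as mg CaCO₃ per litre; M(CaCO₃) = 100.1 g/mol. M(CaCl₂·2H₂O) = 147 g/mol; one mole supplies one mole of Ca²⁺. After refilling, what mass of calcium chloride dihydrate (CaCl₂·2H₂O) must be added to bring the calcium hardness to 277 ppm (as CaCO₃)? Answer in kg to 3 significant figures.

40.8 kg

Volume: 124,000 US gal × 3.785 L/gal = 469,340 L.
After draining 26% and refilling: 289 × 0.74 + 15 × 0.26 = 217.76 ppm.
Deficit to target: 277 − 217.76 = 59.24 mg/L.
As CaCO₃: 59.24 mg/L × 469,340 L = 27,800 g; ÷ 100.1 = 277.8 mol Ca²⁺.
Mass: 277.8 × 147 = 40,830 g.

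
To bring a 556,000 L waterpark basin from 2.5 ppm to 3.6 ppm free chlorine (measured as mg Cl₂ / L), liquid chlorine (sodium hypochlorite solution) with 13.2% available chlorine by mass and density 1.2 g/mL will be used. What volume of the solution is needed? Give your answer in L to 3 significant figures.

Chlorine deficit: 3.6 − 2.5 = 1.1 ppm = 1.1 mg/L as Cl₂.
Cl₂ equivalent needed: 1.1 mg/L × 556,000 L = 611,600 mg = 611.6 g.
Product at 13.2% available chlorine: 611.6 / 0.132 = 4633 g.
Volume at density 1.2 g/mL: 4633 g ÷ 1.2 g/mL = 3861 mL.

3.86 L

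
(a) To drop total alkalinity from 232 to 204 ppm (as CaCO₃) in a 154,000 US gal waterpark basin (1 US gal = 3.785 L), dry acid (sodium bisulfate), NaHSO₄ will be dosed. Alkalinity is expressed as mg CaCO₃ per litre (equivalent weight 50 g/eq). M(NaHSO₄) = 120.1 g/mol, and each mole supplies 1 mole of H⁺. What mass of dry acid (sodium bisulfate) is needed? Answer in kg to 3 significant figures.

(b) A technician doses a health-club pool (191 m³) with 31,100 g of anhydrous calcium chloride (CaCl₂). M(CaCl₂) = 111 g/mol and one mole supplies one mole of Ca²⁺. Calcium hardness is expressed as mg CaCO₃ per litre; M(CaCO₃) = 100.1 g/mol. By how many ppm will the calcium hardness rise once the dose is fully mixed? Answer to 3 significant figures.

(a) Volume: 154,000 US gal × 3.785 L/gal = 582,890 L.
(a) Alkalinity to neutralize: (232 − 204) = 28 mg/L as CaCO₃ × 582,890 L = 16,320 g as CaCO₃.
(a) Equivalents of H⁺ required: 16,320 ÷ 50 g/eq = 326.4 eq = 326.4 mol NaHSO₄.
(a) Mass of NaHSO₄: 326.4 × 120.1 = 39,200 g.

(b) Volume: 191 m³ = 191,000 L.
(b) Moles of Ca²⁺: 31,100 g ÷ 111 g/mol = 280.2 mol.
(b) As CaCO₃: 280.2 mol × 100.1 g/mol = 28,050 g.
(b) Rise: 28,050 g / 191,000 L × 1000 = 146.8 mg/L.

(a) 39.2 kg; (b) 147 ppm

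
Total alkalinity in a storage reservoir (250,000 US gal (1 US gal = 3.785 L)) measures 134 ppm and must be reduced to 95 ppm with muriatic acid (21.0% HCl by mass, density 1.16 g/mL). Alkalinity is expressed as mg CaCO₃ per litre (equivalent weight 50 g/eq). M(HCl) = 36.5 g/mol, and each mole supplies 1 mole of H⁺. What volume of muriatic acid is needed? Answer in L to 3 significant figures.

111 L

Volume: 250,000 US gal × 3.785 L/gal = 946,250 L.
Alkalinity to neutralize: (134 − 95) = 39 mg/L as CaCO₃ × 946,250 L = 36,900 g as CaCO₃.
Equivalents of H⁺ required: 36,900 ÷ 50 g/eq = 738.1 eq = 738.1 mol HCl.
Mass of HCl: 738.1 × 36.5 = 26,940 g.
Mass of 21.0% solution: 26,940 / 0.21 = 128,300 g.
Volume: 128,300 g ÷ 1.16 g/mL = 110,600 mL.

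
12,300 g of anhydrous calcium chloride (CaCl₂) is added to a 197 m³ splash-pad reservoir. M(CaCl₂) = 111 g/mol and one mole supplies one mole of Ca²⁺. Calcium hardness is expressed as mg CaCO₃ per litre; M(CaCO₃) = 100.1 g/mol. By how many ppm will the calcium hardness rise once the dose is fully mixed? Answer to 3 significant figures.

56.3 ppm

Volume: 197 m³ = 197,000 L.
Moles of Ca²⁺: 12,300 g ÷ 111 g/mol = 110.8 mol.
As CaCO₃: 110.8 mol × 100.1 g/mol = 11,090 g.
Rise: 11,090 g / 197,000 L × 1000 = 56.31 mg/L.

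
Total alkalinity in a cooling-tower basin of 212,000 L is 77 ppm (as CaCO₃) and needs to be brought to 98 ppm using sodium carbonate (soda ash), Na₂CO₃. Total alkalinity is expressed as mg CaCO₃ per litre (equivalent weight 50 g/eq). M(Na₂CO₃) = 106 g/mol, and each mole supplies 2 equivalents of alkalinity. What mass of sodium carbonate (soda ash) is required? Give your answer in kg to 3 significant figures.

Alkalinity to add: (98 − 77) = 21 mg/L as CaCO₃ × 212,000 L = 4452 g as CaCO₃.
Equivalents: 4452 g ÷ 50 g/eq = 89.04 eq.
Each mole of Na₂CO₃ supplies 2 eq, so 89.04 / 2 = 44.52 mol.
Mass: 44.52 mol × 106 g/mol = 4719 g.

4.72 kg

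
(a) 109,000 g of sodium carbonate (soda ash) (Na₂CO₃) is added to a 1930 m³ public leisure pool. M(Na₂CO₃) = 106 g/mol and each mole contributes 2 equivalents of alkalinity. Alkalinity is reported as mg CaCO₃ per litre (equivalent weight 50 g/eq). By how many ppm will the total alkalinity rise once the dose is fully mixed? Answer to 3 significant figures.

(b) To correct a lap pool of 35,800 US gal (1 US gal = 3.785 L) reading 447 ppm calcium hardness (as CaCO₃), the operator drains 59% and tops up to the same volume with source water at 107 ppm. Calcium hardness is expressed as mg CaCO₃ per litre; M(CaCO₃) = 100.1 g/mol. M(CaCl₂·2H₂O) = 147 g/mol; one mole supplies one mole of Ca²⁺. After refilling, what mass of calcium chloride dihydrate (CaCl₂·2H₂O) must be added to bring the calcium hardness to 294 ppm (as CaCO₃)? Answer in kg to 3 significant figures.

(a) 53.3 ppm; (b) 9.47 kg

(a) Volume: 1930 m³ = 1,930,000 L.
(a) Moles of Na₂CO₃: 109,000 g ÷ 106 g/mol = 1028 mol → 2057 eq of alkalinity.
(a) As CaCO₃: 2057 eq × 50 g/eq = 102,800 g.
(a) Rise: 102,800 g / 1,930,000 L × 1000 = 53.28 mg/L.

(b) Volume: 35,800 US gal × 3.785 L/gal = 135,503 L.
(b) After draining 59% and refilling: 447 × 0.41 + 107 × 0.59 = 246.4 ppm.
(b) Deficit to target: 294 − 246.4 = 47.6 mg/L.
(b) As CaCO₃: 47.6 mg/L × 135,503 L = 6450 g; ÷ 100.1 = 64.43 mol Ca²⁺.
(b) Mass: 64.43 × 147 = 9472 g.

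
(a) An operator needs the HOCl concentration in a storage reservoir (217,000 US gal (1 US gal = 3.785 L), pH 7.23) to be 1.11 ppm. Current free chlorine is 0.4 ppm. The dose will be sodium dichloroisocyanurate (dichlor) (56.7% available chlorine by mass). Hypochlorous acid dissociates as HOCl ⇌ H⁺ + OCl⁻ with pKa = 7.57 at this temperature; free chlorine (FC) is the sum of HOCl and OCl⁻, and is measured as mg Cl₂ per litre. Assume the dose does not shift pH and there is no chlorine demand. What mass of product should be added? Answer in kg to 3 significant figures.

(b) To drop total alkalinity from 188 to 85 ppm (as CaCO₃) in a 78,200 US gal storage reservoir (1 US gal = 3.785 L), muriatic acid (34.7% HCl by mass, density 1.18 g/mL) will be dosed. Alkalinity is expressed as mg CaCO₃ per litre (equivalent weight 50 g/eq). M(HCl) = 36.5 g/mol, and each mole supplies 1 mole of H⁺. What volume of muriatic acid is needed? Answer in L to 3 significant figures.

(a) Volume: 217,000 US gal × 3.785 L/gal = 821,345 L.
(a) [OCl⁻]/[HOCl] = 10^(pH − pKa) = 10^(7.23 − 7.57) = 0.4571; fraction as HOCl = 1/(1 + 0.4571) = 0.6863.
(a) Free chlorine required for 1.11 ppm HOCl: 1.11 / 0.6863 = 1.617 ppm.
(a) FC to add: 1.617 − 0.4 = 1.217 mg/L as Cl₂.
(a) Cl₂ equivalent: 1.217 mg/L × 821,345 L = 999.9 g.
(a) Product at 56.7% available Cl: 999.9 / 0.567 = 1763 g.

(b) Volume: 78,200 US gal × 3.785 L/gal = 295,987 L.
(b) Alkalinity to neutralize: (188 − 85) = 103 mg/L as CaCO₃ × 295,987 L = 30,490 g as CaCO₃.
(b) Equivalents of H⁺ required: 30,490 ÷ 50 g/eq = 609.7 eq = 609.7 mol HCl.
(b) Mass of HCl: 609.7 × 36.5 = 22,260 g.
(b) Mass of 34.7% solution: 22,260 / 0.347 = 64,140 g.
(b) Volume: 64,140 g ÷ 1.18 g/mL = 54,350 mL.

(a) 1.76 kg; (b) 54.4 L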